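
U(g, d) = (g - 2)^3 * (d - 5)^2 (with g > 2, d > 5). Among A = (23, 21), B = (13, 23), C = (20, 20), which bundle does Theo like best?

Evaluate utility at each bundle:
U(A) = 2370816.
U(B) = 431244.
U(C) = 1312200.
Highest utility is A, so A ≻ C ≻ B.

Bundle A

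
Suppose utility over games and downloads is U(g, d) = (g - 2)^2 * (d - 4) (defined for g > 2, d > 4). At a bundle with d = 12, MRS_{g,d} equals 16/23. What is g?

g = 25

MU_g = 2·(g−2)·(d−4), MU_d = (g−2)^2.
MRS = (2/1)·(d−4)/(g−2).
Substitute d = 12: MRS = 16/(g − 2). Setting this equal to 16/23 gives g − 2 = 16/(16/23) = 23, so g = 25.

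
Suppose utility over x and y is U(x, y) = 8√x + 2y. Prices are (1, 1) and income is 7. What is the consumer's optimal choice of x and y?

MU_x = 8/(2√x), MU_y = 2.
MRS = 8/(2√x) ÷ 2.
Tangency: set MRS = p_x/p_y = 1/1 = 1.
MRS depends only on x: 2/√x = 1 ⇒ √x = 2/1 = 2 ⇒ x* = 4.
From the budget, 1·y = 7 − 1·4 = 3, so y* = 3.

x* = 4, y* = 3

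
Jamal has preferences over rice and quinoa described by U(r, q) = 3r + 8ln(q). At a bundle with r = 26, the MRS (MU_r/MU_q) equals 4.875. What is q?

MU_r = 3, MU_q = 8/q.
MRS = 3 ÷ (8/q).
MRS depends only on q: 0.375·q = 4.875 ⇒ q = 4.875/0.375 = 13.

q = 13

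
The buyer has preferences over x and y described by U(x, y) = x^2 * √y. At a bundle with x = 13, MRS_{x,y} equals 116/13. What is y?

y = 29

MU_x = 2·x·√y and MU_y = 0.5·x^2·y^(-0.5).
MRS = MU_x/MU_y = (4)·y/x.
Substitute x = 13: MRS = y/3.25. Setting y/3.25 = 116/13 gives y = (116/13)·3.25 = 29.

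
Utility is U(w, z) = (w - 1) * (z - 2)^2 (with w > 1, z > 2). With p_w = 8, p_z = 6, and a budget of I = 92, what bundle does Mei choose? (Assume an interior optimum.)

w* = 4, z* = 10

MU_w = (z−2)^2, MU_z = 2·(w−1)·(z−2).
MRS = (1/2)·(z−2)/(w−1).
Tangency: set MRS = p_w/p_z = 8/6 = 4/3.
So (1/2)·(z − 2)/(w − 1) = 4/3, i.e. (z − 2) = (8/3)·(w − 1).
Rewrite the budget in excess-of-subsistence terms: 8·(w − 1) + 6·(z − 2) = 92 − 8·1 − 6·2 = 72.
Substituting, 24·(w − 1) = 72, so w − 1 = 3 and w* = 4.
Then z − 2 = (8/3)·3 = 8, so z* = 10.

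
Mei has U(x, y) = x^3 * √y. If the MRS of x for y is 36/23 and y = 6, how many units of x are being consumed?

MU_x = 3·x^2·√y and MU_y = 0.5·x^3·y^(-0.5).
MRS = MU_x/MU_y = (6)·y/x.
Substitute y = 6: MRS = 36/x. Setting 36/x = 36/23 gives x = 36/(36/23) = 23.

x = 23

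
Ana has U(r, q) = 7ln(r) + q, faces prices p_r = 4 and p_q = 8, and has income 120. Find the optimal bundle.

MU_r = 7/r, MU_q = 1.
MRS = 7/r ÷ 1.
Tangency: set MRS = p_r/p_q = 4/8 = 0.5.
MRS depends only on r: 7/r = 0.5 ⇒ r* = 7/0.5 = 14.
From the budget, 8·q = 120 − 4·14 = 64, so q* = 8.

r* = 14, q* = 8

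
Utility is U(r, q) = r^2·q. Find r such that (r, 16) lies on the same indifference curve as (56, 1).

U(56, 1) = 3136.
Set U(r, 16) = 3136 and solve.
With q = 16: r^2 = 3136/16 = 196; taking the square root, r = 14.
Check: U(14, 16) = 3136.

r = 14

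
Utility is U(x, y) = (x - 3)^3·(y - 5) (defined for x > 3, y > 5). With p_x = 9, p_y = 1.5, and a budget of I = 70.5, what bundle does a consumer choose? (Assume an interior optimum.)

x* = 6, y* = 11

MU_x = 3·(x−3)^2·(y−5), MU_y = (x−3)^3.
MRS = (3/1)·(y−5)/(x−3).
Tangency: set MRS = p_x/p_y = 9/1.5 = 6.
So (3/1)·(y − 5)/(x − 3) = 6, i.e. (y − 5) = 2·(x − 3).
Rewrite the budget in excess-of-subsistence terms: 9·(x − 3) + 1.5·(y − 5) = 70.5 − 9·3 − 1.5·5 = 36.
Substituting, 12·(x − 3) = 36, so x − 3 = 3 and x* = 6.
Then y − 5 = 2·3 = 6, so y* = 11.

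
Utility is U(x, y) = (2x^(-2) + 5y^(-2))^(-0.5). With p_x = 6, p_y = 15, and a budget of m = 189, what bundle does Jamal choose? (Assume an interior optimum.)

For CES with ρ = -2, MRS = (2/5)·(y/x)^3.
Tangency: set MRS = p_x/p_y = 6/15 = 0.4.
So (y/x)^3 = 1; taking the cube root, y/x = 1, i.e. y = x.
Substitute into the budget 6·x + 15·y = 189: 21·x = 189, so x* = 9 and y* = 9.

x* = 9, y* = 9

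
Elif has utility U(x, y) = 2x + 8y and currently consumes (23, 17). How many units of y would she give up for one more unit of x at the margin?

MU_x = 2, MU_y = 8, so MRS = 2/8 = 0.25 at every bundle.
At (23, 17): MRS = 0.25.
So at (23, 17) the consumer would give up 0.25 units of y for one more unit of x.

MRS = 0.25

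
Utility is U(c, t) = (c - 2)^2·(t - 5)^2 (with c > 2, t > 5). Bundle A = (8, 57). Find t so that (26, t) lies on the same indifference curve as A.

U(8, 57) = 97344.
Set U(26, t) = 97344 and solve.
With c = 26: (26 − 2)^2 = 576, so (t − 5)^2 = 97344/576 = 169.
Taking the square root (with t > 5): t − 5 = 13, so t = 18.
Check: U(26, 18) = 97344.

t = 18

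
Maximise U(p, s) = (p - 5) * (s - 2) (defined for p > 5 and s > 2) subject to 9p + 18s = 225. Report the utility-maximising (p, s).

p* = 13, s* = 6

MU_p = (s−2), MU_s = (p−5).
MRS = (s−2)/(p−5).
Tangency: set MRS = p_p/p_s = 9/18 = 0.5.
So (s − 2)/(p − 5) = 0.5, i.e. (s − 2) = 0.5·(p − 5).
Rewrite the budget in excess-of-subsistence terms: 9·(p − 5) + 18·(s − 2) = 225 − 9·5 − 18·2 = 144.
Substituting, 18·(p − 5) = 144, so p − 5 = 8 and p* = 13.
Then s − 2 = 0.5·8 = 4, so s* = 6.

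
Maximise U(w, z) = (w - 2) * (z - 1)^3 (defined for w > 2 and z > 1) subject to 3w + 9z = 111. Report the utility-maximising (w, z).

w* = 10, z* = 9

MU_w = (z−1)^3, MU_z = 3·(w−2)·(z−1)^2.
MRS = (1/3)·(z−1)/(w−2).
Tangency: set MRS = p_w/p_z = 3/9 = 1/3.
So (1/3)·(z − 1)/(w − 2) = 1/3, i.e. (z − 1) = (w − 2).
Rewrite the budget in excess-of-subsistence terms: 3·(w − 2) + 9·(z − 1) = 111 − 3·2 − 9·1 = 96.
Substituting, 12·(w − 2) = 96, so w − 2 = 8 and w* = 10.
Then z − 1 = 8, so z* = 9.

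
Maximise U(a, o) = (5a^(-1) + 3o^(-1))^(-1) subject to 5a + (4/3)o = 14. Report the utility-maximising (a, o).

For CES with ρ = -1, MRS = (5/3)·(o/a)^2.
Tangency: set MRS = p_a/p_o = 5/(4/3) = 3.75.
So (o/a)^2 = 2.25; taking the square root, o/a = 1.5, i.e. o = 1.5·a.
Substitute into the budget 5·a + (4/3)·o = 14: 7·a = 14, so a* = 2 and o* = 1.5·2 = 3.

a* = 2, o* = 3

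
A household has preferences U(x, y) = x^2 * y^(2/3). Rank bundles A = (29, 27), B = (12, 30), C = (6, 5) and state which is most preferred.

Bundle A

Evaluate utility at each bundle:
U(A) = 7569.000.
U(B) = 1390.305.
U(C) = 105.265.
Highest utility is A, so A ≻ B ≻ C.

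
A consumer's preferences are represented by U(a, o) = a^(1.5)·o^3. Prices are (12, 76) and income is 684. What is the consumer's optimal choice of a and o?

a* = 19, o* = 6

MU_a = 1.5·√a·o^3 and MU_o = 3·a^(1.5)·o^2.
MRS = MU_a/MU_o = (0.5)·o/a.
Tangency: set MRS = p_a/p_o = 12/76 = 3/19.
So (0.5)·o/a = 3/19, i.e. o = (6/19)·a.
Substitute into the budget 12·a + 76·o = 684: 36·a = 684, so a* = 19.
Then o* = (6/19)·19 = 6.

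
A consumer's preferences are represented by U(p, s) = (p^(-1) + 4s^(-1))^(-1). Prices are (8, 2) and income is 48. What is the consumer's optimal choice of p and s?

p* = 3, s* = 12

For CES with ρ = -1, MRS = (1/4)·(s/p)^2.
Tangency: set MRS = p_p/p_s = 8/2 = 4.
So (s/p)^2 = 16; taking the square root, s/p = 4, i.e. s = 4·p.
Substitute into the budget 8·p + 2·s = 48: 16·p = 48, so p* = 3 and s* = 4·3 = 12.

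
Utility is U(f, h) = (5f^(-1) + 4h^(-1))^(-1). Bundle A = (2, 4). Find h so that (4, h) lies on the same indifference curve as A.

U depends on (f, h) only through S = 5f^(-1) + 4h^(-1), so equal utility means equal S. At (2, 4): S = 3.5.
With f = 4: 5·4^(-1) = 1.25, so 4h^(-1) = 3.5 − 1.25 = 2.25, i.e. h^(-1) = 9/16.
Hence h = 1/(9/16) = 16/9.
Check: U(4, 16/9) = 0.2857.

h = 16/9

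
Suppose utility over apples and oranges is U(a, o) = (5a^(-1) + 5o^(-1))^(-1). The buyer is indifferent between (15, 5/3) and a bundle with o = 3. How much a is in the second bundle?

a = 3

U depends on (a, o) only through S = 5a^(-1) + 5o^(-1), so equal utility means equal S. At (15, 5/3): S = 10/3.
With o = 3: 5·3^(-1) = 5/3, so 5a^(-1) = 10/3 − 5/3 = 5/3, i.e. a^(-1) = 1/3.
Hence a = 1/(1/3) = 3.
Check: U(3, 3) = 0.3.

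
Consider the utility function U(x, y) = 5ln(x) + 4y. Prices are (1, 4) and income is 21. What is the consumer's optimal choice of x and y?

x* = 5, y* = 4

MU_x = 5/x, MU_y = 4.
MRS = 5/x ÷ 4.
Tangency: set MRS = p_x/p_y = 1/4 = 0.25.
MRS depends only on x: 1.25/x = 0.25 ⇒ x* = 1.25/0.25 = 5.
From the budget, 4·y = 21 − 1·5 = 16, so y* = 4.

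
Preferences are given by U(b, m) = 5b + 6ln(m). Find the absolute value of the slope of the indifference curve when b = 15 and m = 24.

MRS = 20

MU_b = 5, MU_m = 6/m.
MRS = 5 ÷ (6/m).
At (15, 24): MRS = 20.
So at (15, 24) the consumer would give up 20 units of m for one more unit of b.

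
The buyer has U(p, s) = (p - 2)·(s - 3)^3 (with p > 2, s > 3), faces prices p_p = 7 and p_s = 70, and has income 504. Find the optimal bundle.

MU_p = (s−3)^3, MU_s = 3·(p−2)·(s−3)^2.
MRS = (1/3)·(s−3)/(p−2).
Tangency: set MRS = p_p/p_s = 7/70 = 0.1.
So (1/3)·(s − 3)/(p − 2) = 0.1, i.e. (s − 3) = 0.3·(p − 2).
Rewrite the budget in excess-of-subsistence terms: 7·(p − 2) + 70·(s − 3) = 504 − 7·2 − 70·3 = 280.
Substituting, 28·(p − 2) = 280, so p − 2 = 10 and p* = 12.
Then s − 3 = 0.3·10 = 3, so s* = 6.

p* = 12, s* = 6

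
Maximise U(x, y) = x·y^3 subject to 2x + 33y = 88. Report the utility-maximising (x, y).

x* = 11, y* = 2

MU_x = y^3 and MU_y = 3·x·y^2.
MRS = MU_x/MU_y = (1/3)·y/x.
Tangency: set MRS = p_x/p_y = 2/33.
So (1/3)·y/x = 2/33, i.e. y = (2/11)·x.
Substitute into the budget 2·x + 33·y = 88: 8·x = 88, so x* = 11.
Then y* = (2/11)·11 = 2.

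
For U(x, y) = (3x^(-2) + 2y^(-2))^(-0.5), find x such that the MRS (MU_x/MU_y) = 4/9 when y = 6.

For CES with ρ = -2, MRS = (3/2)·(y/x)^3.
Setting (3/2)·(6/x)^3 = 4/9 gives (6/x)^3 = 8/27, so 6/x = 2/3 and x = 9.

x = 9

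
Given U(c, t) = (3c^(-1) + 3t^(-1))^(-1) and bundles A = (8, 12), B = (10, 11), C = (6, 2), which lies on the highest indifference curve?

Bundle B

Evaluate utility at each bundle:
U(A) = 1.600.
U(B) = 1.746.
U(C) = 0.500.
Highest utility is B, so B ≻ A ≻ C.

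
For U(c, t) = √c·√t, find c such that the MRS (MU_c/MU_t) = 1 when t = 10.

c = 10

MU_c = 0.5·c^(-0.5)·√t and MU_t = 0.5·√c·t^(-0.5).
MRS = MU_c/MU_t = t/c.
Substitute t = 10: MRS = 10/c. Setting 10/c = 1 gives c = 10/1 = 10.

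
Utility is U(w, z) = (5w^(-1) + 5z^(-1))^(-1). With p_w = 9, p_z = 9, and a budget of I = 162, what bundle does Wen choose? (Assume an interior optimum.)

For CES with ρ = -1, MRS = (z/w)^2.
Tangency: set MRS = p_w/p_z = 9/9 = 1.
So (z/w)^2 = 1; taking the square root, z/w = 1, i.e. z = w.
Substitute into the budget 9·w + 9·z = 162: 18·w = 162, so w* = 9 and z* = 9.

w* = 9, z* = 9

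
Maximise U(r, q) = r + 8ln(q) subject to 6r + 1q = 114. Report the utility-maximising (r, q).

r* = 11, q* = 48

MU_r = 1, MU_q = 8/q.
MRS = 1 ÷ (8/q).
Tangency: set MRS = p_r/p_q = 6/1 = 6.
MRS depends only on q: 0.125·q = 6 ⇒ q* = 6/0.125 = 48.
From the budget, 6·r = 114 − 1·48 = 66, so r* = 11.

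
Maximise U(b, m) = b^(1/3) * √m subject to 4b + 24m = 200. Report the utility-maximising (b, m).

b* = 20, m* = 5

MU_b = 1/3·b^(-2/3)·√m and MU_m = 0.5·b^(1/3)·m^(-0.5).
MRS = MU_b/MU_m = (2/3)·m/b.
Tangency: set MRS = p_b/p_m = 4/24 = 1/6.
So (2/3)·m/b = 1/6, i.e. m = 0.25·b.
Substitute into the budget 4·b + 24·m = 200: 10·b = 200, so b* = 20.
Then m* = 0.25·20 = 5.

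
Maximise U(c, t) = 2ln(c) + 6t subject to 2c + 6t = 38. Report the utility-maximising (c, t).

MU_c = 2/c, MU_t = 6.
MRS = 2/c ÷ 6.
Tangency: set MRS = p_c/p_t = 2/6 = 1/3.
MRS depends only on c: (1/3)/c = 1/3 ⇒ c* = (1/3)/(1/3) = 1.
From the budget, 6·t = 38 − 2·1 = 36, so t* = 6.

c* = 1, t* = 6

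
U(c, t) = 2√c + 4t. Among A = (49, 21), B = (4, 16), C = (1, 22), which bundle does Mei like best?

Evaluate utility at each bundle:
U(A) = 98.000.
U(B) = 68.000.
U(C) = 90.000.
Highest utility is A, so A ≻ C ≻ B.

Bundle A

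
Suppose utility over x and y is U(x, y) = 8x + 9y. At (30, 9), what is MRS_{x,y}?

MU_x = 8, MU_y = 9, so MRS = 8/9 at every bundle.
At (30, 9): MRS = 8/9.
The indifference curve has slope −8/9 at this bundle.

MRS = 8/9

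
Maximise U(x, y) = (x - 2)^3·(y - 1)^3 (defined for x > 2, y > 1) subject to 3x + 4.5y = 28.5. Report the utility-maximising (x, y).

x* = 5, y* = 3

MU_x = 3·(x−2)^2·(y−1)^3, MU_y = 3·(x−2)^3·(y−1)^2.
MRS = (y−1)/(x−2).
Tangency: set MRS = p_x/p_y = 3/4.5 = 2/3.
So (y − 1)/(x − 2) = 2/3, i.e. (y − 1) = (2/3)·(x − 2).
Rewrite the budget in excess-of-subsistence terms: 3·(x − 2) + 4.5·(y − 1) = 28.5 − 3·2 − 4.5·1 = 18.
Substituting, 6·(x − 2) = 18, so x − 2 = 3 and x* = 5.
Then y − 1 = (2/3)·3 = 2, so y* = 3.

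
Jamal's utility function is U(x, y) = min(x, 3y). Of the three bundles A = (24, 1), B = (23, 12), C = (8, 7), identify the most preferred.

Bundle B

Evaluate utility at each bundle:
U(A) = 3.
U(B) = 23.
U(C) = 8.
Highest utility is B, so B ≻ C ≻ A.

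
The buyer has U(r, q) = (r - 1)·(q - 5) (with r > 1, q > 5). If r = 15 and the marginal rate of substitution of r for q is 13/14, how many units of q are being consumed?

q = 18

MU_r = (q−5), MU_q = (r−1).
MRS = (q−5)/(r−1).
Substitute r = 15: MRS = (q − 5)/14. Setting this equal to 13/14 gives q − 5 = (13/14)·14 = 13, so q = 18.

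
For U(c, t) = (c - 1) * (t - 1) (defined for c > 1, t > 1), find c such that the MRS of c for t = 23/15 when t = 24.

MU_c = (t−1), MU_t = (c−1).
MRS = (t−1)/(c−1).
Substitute t = 24: MRS = 23/(c − 1). Setting this equal to 23/15 gives c − 1 = 23/(23/15) = 15, so c = 16.

c = 16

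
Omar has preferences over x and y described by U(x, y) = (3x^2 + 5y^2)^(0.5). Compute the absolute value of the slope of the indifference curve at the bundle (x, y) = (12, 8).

MRS = 0.9

For CES with ρ = 2, MRS = (3/5)·(y/x)^(-1).
At (12, 8): MRS = 0.9.
The indifference curve has slope −0.9 at this bundle.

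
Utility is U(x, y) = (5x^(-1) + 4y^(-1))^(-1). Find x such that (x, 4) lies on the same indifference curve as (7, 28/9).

x = 5

U depends on (x, y) only through S = 5x^(-1) + 4y^(-1), so equal utility means equal S. At (7, 28/9): S = 2.
With y = 4: 4·4^(-1) = 1, so 5x^(-1) = 2 − 1 = 1, i.e. x^(-1) = 0.2.
Hence x = 1/0.2 = 5.
Check: U(5, 4) = 0.5.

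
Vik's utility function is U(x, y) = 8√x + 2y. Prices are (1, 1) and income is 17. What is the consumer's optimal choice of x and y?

x* = 4, y* = 13

MU_x = 8/(2√x), MU_y = 2.
MRS = 8/(2√x) ÷ 2.
Tangency: set MRS = p_x/p_y = 1/1 = 1.
MRS depends only on x: 2/√x = 1 ⇒ √x = 2/1 = 2 ⇒ x* = 4.
From the budget, 1·y = 17 − 1·4 = 13, so y* = 13.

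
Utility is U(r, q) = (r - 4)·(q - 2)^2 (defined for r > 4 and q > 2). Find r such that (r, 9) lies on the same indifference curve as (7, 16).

U(7, 16) = 588.
Set U(r, 9) = 588 and solve.
With q = 9: (9 − 2)^2 = 49, so (r − 4) = 588/49 = 12.
So r = 4 + 12 = 16.
Check: U(16, 9) = 588.

r = 16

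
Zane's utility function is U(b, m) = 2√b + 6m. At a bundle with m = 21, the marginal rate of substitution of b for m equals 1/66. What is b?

b = 121

MU_b = 2/(2√b), MU_m = 6.
MRS = 2/(2√b) ÷ 6.
MRS depends only on b: (1/6)/√b = 1/66 ⇒ √b = (1/6)/(1/66) = 11 ⇒ b = 121.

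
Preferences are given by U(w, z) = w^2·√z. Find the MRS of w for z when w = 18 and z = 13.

MRS = 26/9

MU_w = 2·w·√z and MU_z = 0.5·w^2·z^(-0.5).
MRS = MU_w/MU_z = (4)·z/w.
At (18, 13): MRS = 26/9.
The indifference curve has slope −26/9 at this bundle.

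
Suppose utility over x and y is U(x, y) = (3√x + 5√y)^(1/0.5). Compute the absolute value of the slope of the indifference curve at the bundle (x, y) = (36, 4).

For CES with ρ = 0.5, MRS = (3/5)·√(y/x).
At (36, 4): MRS = 0.2.
So at (36, 4) the consumer would give up 0.2 units of y for one more unit of x.

MRS = 0.2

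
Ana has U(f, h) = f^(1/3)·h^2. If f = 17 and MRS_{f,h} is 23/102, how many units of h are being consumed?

h = 23

MU_f = 1/3·f^(-2/3)·h^2 and MU_h = 2·f^(1/3)·h.
MRS = MU_f/MU_h = (1/6)·h/f.
Substitute f = 17: MRS = h/102. Setting h/102 = 23/102 gives h = (23/102)·102 = 23.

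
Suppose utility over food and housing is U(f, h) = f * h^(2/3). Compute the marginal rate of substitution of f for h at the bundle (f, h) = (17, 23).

MRS = 69/34

MU_f = h^(2/3) and MU_h = 2/3·f·h^(-1/3).
MRS = MU_f/MU_h = (1.5)·h/f.
At (17, 23): MRS = 69/34.
The indifference curve has slope −69/34 at this bundle.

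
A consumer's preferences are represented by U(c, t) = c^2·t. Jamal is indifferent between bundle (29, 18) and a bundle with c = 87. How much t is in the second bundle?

t = 2

U(29, 18) = 15138.
Set U(87, t) = 15138 and solve.
With c = 87: 87^2 = 7569, so t = 15138/7569 = 2.
Check: U(87, 2) = 15138.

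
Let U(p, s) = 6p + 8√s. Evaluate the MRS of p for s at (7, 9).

MRS = 4.5

MU_p = 6, MU_s = 8/(2√s).
MRS = 6 ÷ (8/(2√s)).
At (7, 9): MRS = 4.5.
That is, one extra unit of p is worth 4.5 units of s at the margin.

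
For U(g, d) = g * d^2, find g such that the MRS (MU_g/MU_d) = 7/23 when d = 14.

MU_g = d^2 and MU_d = 2·g·d.
MRS = MU_g/MU_d = (1/2)·d/g.
Substitute d = 14: MRS = 7/g. Setting 7/g = 7/23 gives g = 7/(7/23) = 23.

g = 23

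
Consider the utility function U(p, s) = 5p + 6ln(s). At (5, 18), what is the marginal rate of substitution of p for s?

MU_p = 5, MU_s = 6/s.
MRS = 5 ÷ (6/s).
At (5, 18): MRS = 15.
The indifference curve has slope −15 at this bundle.

MRS = 15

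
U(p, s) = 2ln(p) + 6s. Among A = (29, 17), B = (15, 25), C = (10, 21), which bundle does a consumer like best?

Bundle B

Evaluate utility at each bundle:
U(A) = 108.735.
U(B) = 155.416.
U(C) = 130.605.
Highest utility is B, so B ≻ C ≻ A.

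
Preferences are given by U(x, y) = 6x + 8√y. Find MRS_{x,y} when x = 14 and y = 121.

MRS = 16.5

MU_x = 6, MU_y = 8/(2√y).
MRS = 6 ÷ (8/(2√y)).
At (14, 121): MRS = 16.5.
So at (14, 121) the consumer would give up 16.5 units of y for one more unit of x.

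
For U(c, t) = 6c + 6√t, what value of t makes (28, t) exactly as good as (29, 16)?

U(29, 16) = 198.
Set U(28, t) = 198 and solve.
With c = 28: 6√t = 198 − 6·28 = 30, so √t = 5 and t = 25.
Check: U(28, 25) = 198.

t = 25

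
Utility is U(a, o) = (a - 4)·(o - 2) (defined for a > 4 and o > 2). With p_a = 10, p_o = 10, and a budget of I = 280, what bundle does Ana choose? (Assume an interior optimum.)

MU_a = (o−2), MU_o = (a−4).
MRS = (o−2)/(a−4).
Tangency: set MRS = p_a/p_o = 10/10 = 1.
So (o − 2)/(a − 4) = 1, i.e. (o − 2) = (a − 4).
Rewrite the budget in excess-of-subsistence terms: 10·(a − 4) + 10·(o − 2) = 280 − 10·4 − 10·2 = 220.
Substituting, 20·(a − 4) = 220, so a − 4 = 11 and a* = 15.
Then o − 2 = 11, so o* = 13.

a* = 15, o* = 13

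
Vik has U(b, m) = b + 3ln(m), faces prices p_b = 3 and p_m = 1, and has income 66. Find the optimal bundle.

b* = 19, m* = 9

MU_b = 1, MU_m = 3/m.
MRS = 1 ÷ (3/m).
Tangency: set MRS = p_b/p_m = 3/1 = 3.
MRS depends only on m: (1/3)·m = 3 ⇒ m* = 3/(1/3) = 9.
From the budget, 3·b = 66 − 1·9 = 57, so b* = 19.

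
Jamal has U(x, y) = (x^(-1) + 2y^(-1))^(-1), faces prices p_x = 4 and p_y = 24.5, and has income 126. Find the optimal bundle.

x* = 7, y* = 4

For CES with ρ = -1, MRS = (1/2)·(y/x)^2.
Tangency: set MRS = p_x/p_y = 4/24.5 = 8/49.
So (y/x)^2 = 16/49; taking the square root, y/x = 4/7, i.e. y = (4/7)·x.
Substitute into the budget 4·x + 24.5·y = 126: 18·x = 126, so x* = 7 and y* = (4/7)·7 = 4.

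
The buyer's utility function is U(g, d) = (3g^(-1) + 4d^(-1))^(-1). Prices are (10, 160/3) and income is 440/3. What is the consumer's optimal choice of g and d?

g* = 4, d* = 2

For CES with ρ = -1, MRS = (3/4)·(d/g)^2.
Tangency: set MRS = p_g/p_d = 10/(160/3) = 3/16.
So (d/g)^2 = 0.25; taking the square root, d/g = 0.5, i.e. d = 0.5·g.
Substitute into the budget 10·g + (160/3)·d = 440/3: (110/3)·g = 440/3, so g* = 4 and d* = 0.5·4 = 2.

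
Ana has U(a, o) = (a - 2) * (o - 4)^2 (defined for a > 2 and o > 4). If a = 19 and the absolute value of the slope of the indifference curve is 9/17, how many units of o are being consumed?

MU_a = (o−4)^2, MU_o = 2·(a−2)·(o−4).
MRS = (1/2)·(o−4)/(a−2).
Substitute a = 19: MRS = (o − 4)/34. Setting this equal to 9/17 gives o − 4 = (9/17)·34 = 18, so o = 22.

o = 22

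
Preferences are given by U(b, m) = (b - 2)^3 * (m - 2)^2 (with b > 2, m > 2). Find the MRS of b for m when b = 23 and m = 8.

MU_b = 3·(b−2)^2·(m−2)^2, MU_m = 2·(b−2)^3·(m−2).
MRS = (3/2)·(m−2)/(b−2).
At (23, 8): MRS = 3/7.
The indifference curve has slope −3/7 at this bundle.

MRS = 3/7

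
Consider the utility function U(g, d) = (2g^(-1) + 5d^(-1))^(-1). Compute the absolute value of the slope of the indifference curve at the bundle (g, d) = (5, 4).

MRS = 32/125

For CES with ρ = -1, MRS = (2/5)·(d/g)^2.
At (5, 4): MRS = 32/125.
The indifference curve has slope −32/125 at this bundle.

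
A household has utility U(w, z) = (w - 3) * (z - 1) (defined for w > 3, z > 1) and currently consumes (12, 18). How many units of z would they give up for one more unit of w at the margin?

MU_w = (z−1), MU_z = (w−3).
MRS = (z−1)/(w−3).
At (12, 18): MRS = 17/9.
That is, one extra unit of w is worth 17/9 units of z at the margin.

MRS = 17/9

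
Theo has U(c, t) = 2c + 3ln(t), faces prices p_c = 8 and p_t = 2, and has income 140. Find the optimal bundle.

c* = 16, t* = 6

MU_c = 2, MU_t = 3/t.
MRS = 2 ÷ (3/t).
Tangency: set MRS = p_c/p_t = 8/2 = 4.
MRS depends only on t: (2/3)·t = 4 ⇒ t* = 4/(2/3) = 6.
From the budget, 8·c = 140 − 2·6 = 128, so c* = 16.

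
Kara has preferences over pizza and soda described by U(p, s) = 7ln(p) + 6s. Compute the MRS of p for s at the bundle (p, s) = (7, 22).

MU_p = 7/p, MU_s = 6.
MRS = 7/p ÷ 6.
At (7, 22): MRS = 1/6.
So at (7, 22) the consumer would give up 1/6 units of s for one more unit of p.

MRS = 1/6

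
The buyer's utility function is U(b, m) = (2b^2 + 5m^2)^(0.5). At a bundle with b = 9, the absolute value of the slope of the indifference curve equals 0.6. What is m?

For CES with ρ = 2, MRS = (2/5)·(m/b)^(-1).
Setting (2/5)·(m/9)^(-1) = 0.6 gives (m/9)^(-1) = 1.5, so m/9 = 2/3 and m = 6.

m = 6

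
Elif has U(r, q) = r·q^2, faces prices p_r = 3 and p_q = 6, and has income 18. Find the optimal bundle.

MU_r = q^2 and MU_q = 2·r·q.
MRS = MU_r/MU_q = (1/2)·q/r.
Tangency: set MRS = p_r/p_q = 3/6 = 0.5.
So (1/2)·q/r = 0.5, i.e. q = r.
Substitute into the budget 3·r + 6·q = 18: 9·r = 18, so r* = 2.
Then q* = 2.

r* = 2, q* = 2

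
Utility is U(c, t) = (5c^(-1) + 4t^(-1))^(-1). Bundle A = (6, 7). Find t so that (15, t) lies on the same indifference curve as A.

t = 56/15

U depends on (c, t) only through S = 5c^(-1) + 4t^(-1), so equal utility means equal S. At (6, 7): S = 59/42.
With c = 15: 5·15^(-1) = 1/3, so 4t^(-1) = 59/42 − 1/3 = 15/14, i.e. t^(-1) = 15/56.
Hence t = 1/(15/56) = 56/15.
Check: U(15, 56/15) = 0.7119.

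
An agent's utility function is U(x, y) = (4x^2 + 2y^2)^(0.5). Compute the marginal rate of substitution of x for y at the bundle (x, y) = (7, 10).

For CES with ρ = 2, MRS = (4/2)·(y/x)^(-1).
At (7, 10): MRS = 1.4.
The indifference curve has slope −1.4 at this bundle.

MRS = 1.4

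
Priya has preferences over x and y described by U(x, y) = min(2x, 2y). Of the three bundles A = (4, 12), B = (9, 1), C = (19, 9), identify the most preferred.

Bundle C

Evaluate utility at each bundle:
U(A) = 8.
U(B) = 2.
U(C) = 18.
Highest utility is C, so C ≻ A ≻ B.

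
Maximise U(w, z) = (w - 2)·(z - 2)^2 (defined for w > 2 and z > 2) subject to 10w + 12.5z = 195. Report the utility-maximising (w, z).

MU_w = (z−2)^2, MU_z = 2·(w−2)·(z−2).
MRS = (1/2)·(z−2)/(w−2).
Tangency: set MRS = p_w/p_z = 10/12.5 = 0.8.
So (1/2)·(z − 2)/(w − 2) = 0.8, i.e. (z − 2) = 1.6·(w − 2).
Rewrite the budget in excess-of-subsistence terms: 10·(w − 2) + 12.5·(z − 2) = 195 − 10·2 − 12.5·2 = 150.
Substituting, 30·(w − 2) = 150, so w − 2 = 5 and w* = 7.
Then z − 2 = 1.6·5 = 8, so z* = 10.

w* = 7, z* = 10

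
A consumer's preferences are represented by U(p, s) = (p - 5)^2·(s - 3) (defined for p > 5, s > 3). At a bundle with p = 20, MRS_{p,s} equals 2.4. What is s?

s = 21

MU_p = 2·(p−5)·(s−3), MU_s = (p−5)^2.
MRS = (2/1)·(s−3)/(p−5).
Substitute p = 20: MRS = (s − 3)/7.5. Setting this equal to 2.4 gives s − 3 = 2.4·7.5 = 18, so s = 21.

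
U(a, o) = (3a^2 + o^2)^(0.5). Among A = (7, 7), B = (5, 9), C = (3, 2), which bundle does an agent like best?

Evaluate utility at each bundle:
U(A) = 14.000.
U(B) = 12.490.
U(C) = 5.568.
Highest utility is A, so A ≻ B ≻ C.

Bundle A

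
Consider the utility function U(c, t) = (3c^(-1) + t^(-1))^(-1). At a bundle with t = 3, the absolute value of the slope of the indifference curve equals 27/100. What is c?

c = 10

For CES with ρ = -1, MRS = (3/1)·(t/c)^2.
Setting (3/1)·(3/c)^2 = 27/100 gives (3/c)^2 = 9/100, so 3/c = 0.3 and c = 10.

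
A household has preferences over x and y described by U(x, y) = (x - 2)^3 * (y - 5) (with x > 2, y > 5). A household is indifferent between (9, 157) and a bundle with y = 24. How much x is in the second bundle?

U(9, 157) = 52136.
Set U(x, 24) = 52136 and solve.
With y = 24: (24 − 5) = 19, so (x − 2)^3 = 52136/19 = 2744.
Taking the cube root (with x > 2): x − 2 = 14, so x = 16.
Check: U(16, 24) = 52136.

x = 16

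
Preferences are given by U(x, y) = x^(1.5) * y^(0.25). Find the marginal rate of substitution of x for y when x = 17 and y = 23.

MRS = 138/17

MU_x = 1.5·√x·y^(0.25) and MU_y = 0.25·x^(1.5)·y^(-0.75).
MRS = MU_x/MU_y = (6)·y/x.
At (17, 23): MRS = 138/17.
That is, one extra unit of x is worth 138/17 units of y at the margin.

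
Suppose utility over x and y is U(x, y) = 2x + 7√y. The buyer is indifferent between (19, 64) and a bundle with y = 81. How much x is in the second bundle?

U(19, 64) = 94.
Set U(x, 81) = 94 and solve.
With y = 81: √81 = 9, so 2x = 94 − 7·9 = 31 and x = 15.5.
Check: U(15.5, 81) = 94.

x = 15.5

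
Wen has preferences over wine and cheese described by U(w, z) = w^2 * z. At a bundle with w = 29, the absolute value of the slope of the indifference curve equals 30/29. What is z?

MU_w = 2·w·z and MU_z = w^2.
MRS = MU_w/MU_z = (2/1)·z/w.
Substitute w = 29: MRS = z/14.5. Setting z/14.5 = 30/29 gives z = (30/29)·14.5 = 15.

z = 15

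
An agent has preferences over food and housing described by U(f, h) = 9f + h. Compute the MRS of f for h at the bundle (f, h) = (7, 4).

MRS = 9

MU_f = 9, MU_h = 1, so MRS = 9/1 = 9 at every bundle.
At (7, 4): MRS = 9.
So at (7, 4) the consumer would give up 9 units of h for one more unit of f.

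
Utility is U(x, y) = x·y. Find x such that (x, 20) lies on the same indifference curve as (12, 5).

U(12, 5) = 60.
Set U(x, 20) = 60 and solve.
With y = 20: x = 60/20 = 3.
Check: U(3, 20) = 60.

x = 3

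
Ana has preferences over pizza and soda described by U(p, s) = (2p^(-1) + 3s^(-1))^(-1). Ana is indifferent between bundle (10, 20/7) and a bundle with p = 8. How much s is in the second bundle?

s = 3

U depends on (p, s) only through S = 2p^(-1) + 3s^(-1), so equal utility means equal S. At (10, 20/7): S = 1.25.
With p = 8: 2·8^(-1) = 0.25, so 3s^(-1) = 1.25 − 0.25 = 1, i.e. s^(-1) = 1/3.
Hence s = 1/(1/3) = 3.
Check: U(8, 3) = 0.8.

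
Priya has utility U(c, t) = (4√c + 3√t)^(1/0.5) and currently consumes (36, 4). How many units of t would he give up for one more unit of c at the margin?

MRS = 4/9

For CES with ρ = 0.5, MRS = (4/3)·√(t/c).
At (36, 4): MRS = 4/9.
The indifference curve has slope −4/9 at this bundle.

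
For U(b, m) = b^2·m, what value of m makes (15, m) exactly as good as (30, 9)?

U(30, 9) = 8100.
Set U(15, m) = 8100 and solve.
With b = 15: 15^2 = 225, so m = 8100/225 = 36.
Check: U(15, 36) = 8100.

m = 36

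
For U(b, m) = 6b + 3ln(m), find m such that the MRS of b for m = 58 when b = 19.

MU_b = 6, MU_m = 3/m.
MRS = 6 ÷ (3/m).
MRS depends only on m: 2·m = 58 ⇒ m = 58/2 = 29.

m = 29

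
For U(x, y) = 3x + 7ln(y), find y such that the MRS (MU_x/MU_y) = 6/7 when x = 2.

MU_x = 3, MU_y = 7/y.
MRS = 3 ÷ (7/y).
MRS depends only on y: (3/7)·y = 6/7 ⇒ y = (6/7)/(3/7) = 2.

y = 2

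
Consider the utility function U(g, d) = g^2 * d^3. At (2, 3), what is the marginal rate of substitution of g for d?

MRS = 1

MU_g = 2·g·d^3 and MU_d = 3·g^2·d^2.
MRS = MU_g/MU_d = (2/3)·d/g.
At (2, 3): MRS = 1.
That is, one extra unit of g is worth 1 units of d at the margin.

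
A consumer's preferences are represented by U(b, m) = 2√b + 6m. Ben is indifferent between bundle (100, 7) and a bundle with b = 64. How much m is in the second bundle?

U(100, 7) = 62.
Set U(64, m) = 62 and solve.
With b = 64: √64 = 8, so 6m = 62 − 2·8 = 46 and m = 23/3.
Check: U(64, 23/3) = 62.

m = 23/3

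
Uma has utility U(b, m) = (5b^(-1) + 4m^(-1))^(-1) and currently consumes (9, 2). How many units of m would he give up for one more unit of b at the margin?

For CES with ρ = -1, MRS = (5/4)·(m/b)^2.
At (9, 2): MRS = 5/81.
The indifference curve has slope −5/81 at this bundle.

MRS = 5/81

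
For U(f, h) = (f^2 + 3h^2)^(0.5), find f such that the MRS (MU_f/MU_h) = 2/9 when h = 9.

For CES with ρ = 2, MRS = (1/3)·(h/f)^(-1).
Setting (1/3)·(9/f)^(-1) = 2/9 gives (9/f)^(-1) = 2/3, so 9/f = 1.5 and f = 6.

f = 6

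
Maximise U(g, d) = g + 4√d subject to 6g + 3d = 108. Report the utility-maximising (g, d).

g* = 10, d* = 16

MU_g = 1, MU_d = 4/(2√d).
MRS = 1 ÷ (4/(2√d)).
Tangency: set MRS = p_g/p_d = 6/3 = 2.
MRS depends only on d: 0.5·√d = 2 ⇒ √d = 2/0.5 = 4 ⇒ d* = 16.
From the budget, 6·g = 108 − 3·16 = 60, so g* = 10.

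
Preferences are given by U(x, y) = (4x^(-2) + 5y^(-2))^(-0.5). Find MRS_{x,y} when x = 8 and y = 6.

MRS = 27/80

For CES with ρ = -2, MRS = (4/5)·(y/x)^3.
At (8, 6): MRS = 27/80.
So at (8, 6) the consumer would give up 27/80 units of y for one more unit of x.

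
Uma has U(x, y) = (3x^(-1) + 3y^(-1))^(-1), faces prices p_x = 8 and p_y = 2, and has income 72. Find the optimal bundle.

For CES with ρ = -1, MRS = (y/x)^2.
Tangency: set MRS = p_x/p_y = 8/2 = 4.
So (y/x)^2 = 4; taking the square root, y/x = 2, i.e. y = 2·x.
Substitute into the budget 8·x + 2·y = 72: 12·x = 72, so x* = 6 and y* = 2·6 = 12.

x* = 6, y* = 12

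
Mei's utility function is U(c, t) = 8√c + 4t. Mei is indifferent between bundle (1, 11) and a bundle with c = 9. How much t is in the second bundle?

U(1, 11) = 52.
Set U(9, t) = 52 and solve.
With c = 9: √9 = 3, so 4t = 52 − 8·3 = 28 and t = 7.
Check: U(9, 7) = 52.

t = 7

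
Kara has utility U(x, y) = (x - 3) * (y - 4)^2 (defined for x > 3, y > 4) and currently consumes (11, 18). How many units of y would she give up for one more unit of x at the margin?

MU_x = (y−4)^2, MU_y = 2·(x−3)·(y−4).
MRS = (1/2)·(y−4)/(x−3).
At (11, 18): MRS = 0.875.
That is, one extra unit of x is worth 0.875 units of y at the margin.

MRS = 0.875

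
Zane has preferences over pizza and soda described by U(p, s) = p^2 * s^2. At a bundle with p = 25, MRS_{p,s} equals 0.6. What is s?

MU_p = 2·p·s^2 and MU_s = 2·p^2·s.
MRS = MU_p/MU_s = s/p.
Substitute p = 25: MRS = s/25. Setting s/25 = 0.6 gives s = 0.6·25 = 15.

s = 15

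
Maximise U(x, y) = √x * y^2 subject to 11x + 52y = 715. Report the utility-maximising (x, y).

x* = 13, y* = 11

MU_x = 0.5·x^(-0.5)·y^2 and MU_y = 2·√x·y.
MRS = MU_x/MU_y = (0.25)·y/x.
Tangency: set MRS = p_x/p_y = 11/52.
So (0.25)·y/x = 11/52, i.e. y = (11/13)·x.
Substitute into the budget 11·x + 52·y = 715: 55·x = 715, so x* = 13.
Then y* = (11/13)·13 = 11.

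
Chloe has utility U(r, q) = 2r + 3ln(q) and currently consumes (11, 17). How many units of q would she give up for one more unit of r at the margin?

MU_r = 2, MU_q = 3/q.
MRS = 2 ÷ (3/q).
At (11, 17): MRS = 34/3.
That is, one extra unit of r is worth 34/3 units of q at the margin.

MRS = 34/3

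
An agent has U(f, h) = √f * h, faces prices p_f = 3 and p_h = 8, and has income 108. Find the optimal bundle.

f* = 12, h* = 9

MU_f = 0.5·f^(-0.5)·h and MU_h = √f.
MRS = MU_f/MU_h = (0.5)·h/f.
Tangency: set MRS = p_f/p_h = 3/8 = 0.375.
So (0.5)·h/f = 0.375, i.e. h = 0.75·f.
Substitute into the budget 3·f + 8·h = 108: 9·f = 108, so f* = 12.
Then h* = 0.75·12 = 9.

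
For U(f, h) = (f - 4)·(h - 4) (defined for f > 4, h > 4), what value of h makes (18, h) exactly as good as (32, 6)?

h = 8

U(32, 6) = 56.
Set U(18, h) = 56 and solve.
With f = 18: (18 − 4) = 14, so (h − 4) = 56/14 = 4.
So h = 4 + 4 = 8.
Check: U(18, 8) = 56.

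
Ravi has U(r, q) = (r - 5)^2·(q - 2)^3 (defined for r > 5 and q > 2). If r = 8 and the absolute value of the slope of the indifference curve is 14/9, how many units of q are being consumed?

q = 9

MU_r = 2·(r−5)·(q−2)^3, MU_q = 3·(r−5)^2·(q−2)^2.
MRS = (2/3)·(q−2)/(r−5).
Substitute r = 8: MRS = (q − 2)/4.5. Setting this equal to 14/9 gives q − 2 = (14/9)·4.5 = 7, so q = 9.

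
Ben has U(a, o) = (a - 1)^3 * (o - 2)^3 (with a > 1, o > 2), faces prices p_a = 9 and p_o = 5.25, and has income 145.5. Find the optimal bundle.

MU_a = 3·(a−1)^2·(o−2)^3, MU_o = 3·(a−1)^3·(o−2)^2.
MRS = (o−2)/(a−1).
Tangency: set MRS = p_a/p_o = 9/5.25 = 12/7.
So (o − 2)/(a − 1) = 12/7, i.e. (o − 2) = (12/7)·(a − 1).
Rewrite the budget in excess-of-subsistence terms: 9·(a − 1) + 5.25·(o − 2) = 145.5 − 9·1 − 5.25·2 = 126.
Substituting, 18·(a − 1) = 126, so a − 1 = 7 and a* = 8.
Then o − 2 = (12/7)·7 = 12, so o* = 14.

a* = 8, o* = 14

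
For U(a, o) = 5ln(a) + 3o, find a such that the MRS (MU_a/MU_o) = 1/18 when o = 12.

MU_a = 5/a, MU_o = 3.
MRS = 5/a ÷ 3.
MRS depends only on a: (5/3)/a = 1/18 ⇒ a = (5/3)/(1/18) = 30.

a = 30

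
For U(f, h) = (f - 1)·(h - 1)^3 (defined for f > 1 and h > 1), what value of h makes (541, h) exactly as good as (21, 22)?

U(21, 22) = 185220.
Set U(541, h) = 185220 and solve.
With f = 541: (541 − 1) = 540, so (h − 1)^3 = 185220/540 = 343.
Taking the cube root (with h > 1): h − 1 = 7, so h = 8.
Check: U(541, 8) = 185220.

h = 8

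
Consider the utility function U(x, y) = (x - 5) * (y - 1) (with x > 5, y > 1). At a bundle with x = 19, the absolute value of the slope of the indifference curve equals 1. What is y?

MU_x = (y−1), MU_y = (x−5).
MRS = (y−1)/(x−5).
Substitute x = 19: MRS = (y − 1)/14. Setting this equal to 1 gives y − 1 = 1·14 = 14, so y = 15.

y = 15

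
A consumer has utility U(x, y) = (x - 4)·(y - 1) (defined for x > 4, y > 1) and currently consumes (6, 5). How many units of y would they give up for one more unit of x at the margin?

MRS = 2

MU_x = (y−1), MU_y = (x−4).
MRS = (y−1)/(x−4).
At (6, 5): MRS = 2.
So at (6, 5) the consumer would give up 2 units of y for one more unit of x.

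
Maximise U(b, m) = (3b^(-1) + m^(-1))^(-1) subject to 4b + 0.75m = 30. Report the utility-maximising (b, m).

For CES with ρ = -1, MRS = (3/1)·(m/b)^2.
Tangency: set MRS = p_b/p_m = 4/0.75 = 16/3.
So (m/b)^2 = 16/9; taking the square root, m/b = 4/3, i.e. m = (4/3)·b.
Substitute into the budget 4·b + 0.75·m = 30: 5·b = 30, so b* = 6 and m* = (4/3)·6 = 8.

b* = 6, m* = 8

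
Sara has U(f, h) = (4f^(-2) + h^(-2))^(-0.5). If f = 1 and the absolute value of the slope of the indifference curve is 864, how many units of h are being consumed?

For CES with ρ = -2, MRS = (4/1)·(h/f)^3.
Setting (4/1)·(h/1)^3 = 864 gives (h/1)^3 = 216, so h/1 = 6 and h = 6.

h = 6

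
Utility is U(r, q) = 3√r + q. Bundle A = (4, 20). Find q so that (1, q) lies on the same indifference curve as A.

U(4, 20) = 26.
Set U(1, q) = 26 and solve.
With r = 1: √1 = 1, so q = 26 − 3·1 = 23.
Check: U(1, 23) = 26.

q = 23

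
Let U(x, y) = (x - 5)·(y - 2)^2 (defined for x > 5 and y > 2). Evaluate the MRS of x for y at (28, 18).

MU_x = (y−2)^2, MU_y = 2·(x−5)·(y−2).
MRS = (1/2)·(y−2)/(x−5).
At (28, 18): MRS = 8/23.
That is, one extra unit of x is worth 8/23 units of y at the margin.

MRS = 8/23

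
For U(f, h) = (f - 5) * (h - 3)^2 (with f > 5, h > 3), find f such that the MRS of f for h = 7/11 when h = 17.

MU_f = (h−3)^2, MU_h = 2·(f−5)·(h−3).
MRS = (1/2)·(h−3)/(f−5).
Substitute h = 17: MRS = 7/(f − 5). Setting this equal to 7/11 gives f − 5 = 7/(7/11) = 11, so f = 16.

f = 16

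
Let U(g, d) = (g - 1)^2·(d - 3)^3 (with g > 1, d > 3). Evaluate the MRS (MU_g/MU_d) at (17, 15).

MU_g = 2·(g−1)·(d−3)^3, MU_d = 3·(g−1)^2·(d−3)^2.
MRS = (2/3)·(d−3)/(g−1).
At (17, 15): MRS = 0.5.
So at (17, 15) the consumer would give up 0.5 units of d for one more unit of g.

MRS = 0.5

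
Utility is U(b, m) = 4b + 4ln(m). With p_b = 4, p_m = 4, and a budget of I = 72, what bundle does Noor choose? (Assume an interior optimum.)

MU_b = 4, MU_m = 4/m.
MRS = 4 ÷ (4/m).
Tangency: set MRS = p_b/p_m = 4/4 = 1.
MRS depends only on m: m = 1 ⇒ m* = 1.
From the budget, 4·b = 72 − 4·1 = 68, so b* = 17.

b* = 17, m* = 1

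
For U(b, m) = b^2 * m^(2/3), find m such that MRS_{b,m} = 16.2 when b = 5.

MU_b = 2·b·m^(2/3) and MU_m = 2/3·b^2·m^(-1/3).
MRS = MU_b/MU_m = (3)·m/b.
Substitute b = 5: MRS = m/(5/3). Setting m/(5/3) = 16.2 gives m = 16.2·(5/3) = 27.

m = 27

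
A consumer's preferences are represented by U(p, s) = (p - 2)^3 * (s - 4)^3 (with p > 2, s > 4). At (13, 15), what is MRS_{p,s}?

MU_p = 3·(p−2)^2·(s−4)^3, MU_s = 3·(p−2)^3·(s−4)^2.
MRS = (s−4)/(p−2).
At (13, 15): MRS = 1.
So at (13, 15) the consumer would give up 1 units of s for one more unit of p.

MRS = 1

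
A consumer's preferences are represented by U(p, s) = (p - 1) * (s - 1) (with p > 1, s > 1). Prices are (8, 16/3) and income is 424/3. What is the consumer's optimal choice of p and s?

p* = 9, s* = 13

MU_p = (s−1), MU_s = (p−1).
MRS = (s−1)/(p−1).
Tangency: set MRS = p_p/p_s = 8/(16/3) = 1.5.
So (s − 1)/(p − 1) = 1.5, i.e. (s − 1) = 1.5·(p − 1).
Rewrite the budget in excess-of-subsistence terms: 8·(p − 1) + (16/3)·(s − 1) = 424/3 − 8·1 − (16/3)·1 = 128.
Substituting, 16·(p − 1) = 128, so p − 1 = 8 and p* = 9.
Then s − 1 = 1.5·8 = 12, so s* = 13.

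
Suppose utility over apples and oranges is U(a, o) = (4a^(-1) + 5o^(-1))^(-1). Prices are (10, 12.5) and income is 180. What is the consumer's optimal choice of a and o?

For CES with ρ = -1, MRS = (4/5)·(o/a)^2.
Tangency: set MRS = p_a/p_o = 10/12.5 = 0.8.
So (o/a)^2 = 1; taking the square root, o/a = 1, i.e. o = a.
Substitute into the budget 10·a + 12.5·o = 180: 22.5·a = 180, so a* = 8 and o* = 8.

a* = 8, o* = 8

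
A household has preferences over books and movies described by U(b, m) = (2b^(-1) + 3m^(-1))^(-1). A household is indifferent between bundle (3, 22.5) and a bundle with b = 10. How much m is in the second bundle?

U depends on (b, m) only through S = 2b^(-1) + 3m^(-1), so equal utility means equal S. At (3, 22.5): S = 0.8.
With b = 10: 2·10^(-1) = 0.2, so 3m^(-1) = 0.8 − 0.2 = 0.6, i.e. m^(-1) = 0.2.
Hence m = 1/0.2 = 5.
Check: U(10, 5) = 1.25.

m = 5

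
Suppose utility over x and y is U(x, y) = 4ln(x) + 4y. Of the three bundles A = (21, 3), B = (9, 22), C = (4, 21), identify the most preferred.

Bundle B

Evaluate utility at each bundle:
U(A) = 24.178.
U(B) = 96.789.
U(C) = 89.545.
Highest utility is B, so B ≻ C ≻ A.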